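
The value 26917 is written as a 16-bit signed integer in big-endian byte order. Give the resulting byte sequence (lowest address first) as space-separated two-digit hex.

69 25

26917 in hexadecimal, padded to 16 bits, is 0x6925.
Split into bytes (most-significant first): 69 25.
In big-endian order the high byte comes first in memory.
So the memory order matches the most-significant-first order: 69 25.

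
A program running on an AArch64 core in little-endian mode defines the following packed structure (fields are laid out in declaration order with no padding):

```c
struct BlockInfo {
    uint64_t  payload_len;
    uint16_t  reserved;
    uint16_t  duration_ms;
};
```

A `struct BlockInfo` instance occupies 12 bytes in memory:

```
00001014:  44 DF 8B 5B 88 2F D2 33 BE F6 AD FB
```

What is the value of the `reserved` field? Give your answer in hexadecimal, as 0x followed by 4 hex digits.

`reserved` follows `payload_len` (8 bytes), so it starts at byte offset 8 and occupies 2 bytes.
Bytes at offsets 8..9: BE F6.
In little-endian order the low byte comes first in memory.
Reassemble most-significant byte first: F6 BE → 0xF6BE.

0xF6BE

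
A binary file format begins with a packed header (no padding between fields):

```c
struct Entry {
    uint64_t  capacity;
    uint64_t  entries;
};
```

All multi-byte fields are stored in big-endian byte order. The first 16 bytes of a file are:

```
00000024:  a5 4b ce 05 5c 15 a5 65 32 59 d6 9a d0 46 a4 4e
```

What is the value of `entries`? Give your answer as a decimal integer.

3628166935231243342

`entries` follows `capacity` (8 bytes), so it starts at byte offset 8 and occupies 8 bytes.
Bytes at offsets 8..15: 32 59 D6 9A D0 46 A4 4E.
In big-endian order the high byte comes first in memory.
The bytes are already most-significant first: 0x3259D69AD046A44E.
0x3259D69AD046A44E = 3628166935231243342.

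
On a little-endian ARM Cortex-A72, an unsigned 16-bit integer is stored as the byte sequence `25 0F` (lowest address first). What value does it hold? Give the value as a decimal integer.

In little-endian order the low byte comes first in memory.
Reassemble most-significant byte first: 0F 25 → 0x0F25.
0x0F25 = 3877.

3877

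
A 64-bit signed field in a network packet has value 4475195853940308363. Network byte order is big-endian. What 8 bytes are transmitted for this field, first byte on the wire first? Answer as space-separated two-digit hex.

3E 1B 16 EB 26 69 B9 8B

4475195853940308363 in hexadecimal, padded to 64 bits, is 0x3E1B16EB2669B98B.
Split into bytes (most-significant first): 3E 1B 16 EB 26 69 B9 8B.
Big-endian: lowest address holds the most-significant byte.
So the memory order matches the most-significant-first order: 3E 1B 16 EB 26 69 B9 8B.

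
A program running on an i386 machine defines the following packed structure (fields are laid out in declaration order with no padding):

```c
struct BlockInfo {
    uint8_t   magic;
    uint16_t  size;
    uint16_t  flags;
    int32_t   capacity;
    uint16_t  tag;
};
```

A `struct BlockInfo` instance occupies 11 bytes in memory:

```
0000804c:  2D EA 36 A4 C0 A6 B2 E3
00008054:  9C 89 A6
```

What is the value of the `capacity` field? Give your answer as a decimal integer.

-1662799194

`capacity` follows `magic` (1 B), `size` (2 B), `flags` (2 B), so it starts at offset 1 + 2 + 2 = 5 and occupies 4 bytes.
Bytes at offsets 5..8: A6 B2 E3 9C.
Little-endian: lowest address holds the least-significant byte.
Reassemble most-significant byte first: 9C E3 B2 A6 → 0x9CE3B2A6.
Top bit is set, so as a signed 32-bit value this is 0x9CE3B2A6 − 2^32 = -1662799194.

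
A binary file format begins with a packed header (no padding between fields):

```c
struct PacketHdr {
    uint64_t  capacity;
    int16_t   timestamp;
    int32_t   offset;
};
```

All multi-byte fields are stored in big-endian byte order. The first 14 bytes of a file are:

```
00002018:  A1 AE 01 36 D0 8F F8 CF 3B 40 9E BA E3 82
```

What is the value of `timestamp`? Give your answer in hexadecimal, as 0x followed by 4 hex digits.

`timestamp` follows `capacity` (8 bytes), so it starts at byte offset 8 and occupies 2 bytes.
Bytes at offsets 8..9: 3B 40.
Big-endian: lowest address holds the most-significant byte.
The bytes are already most-significant first: 0x3B40.

0x3B40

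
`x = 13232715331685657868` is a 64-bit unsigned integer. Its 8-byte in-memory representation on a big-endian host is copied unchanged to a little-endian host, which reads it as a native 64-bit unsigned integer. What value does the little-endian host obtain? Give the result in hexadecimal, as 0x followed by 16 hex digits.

0x0C2DFDF67B0CA4B7

13232715331685657868 in 64-bit hexadecimal is 0xB7A40C7BF6FD2D0C.
Stored big-endian, the bytes at ascending addresses are B7 A4 0C 7B F6 FD 2D 0C.
Read back as little-endian, the first byte is least significant, giving 0x0C2DFDF67B0CA4B7.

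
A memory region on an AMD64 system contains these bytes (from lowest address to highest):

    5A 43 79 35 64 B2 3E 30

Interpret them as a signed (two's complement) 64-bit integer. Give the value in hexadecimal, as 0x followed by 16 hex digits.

0x303EB2643579435A

Little-endian: lowest address holds the least-significant byte.
Reassemble most-significant byte first: 30 3E B2 64 35 79 43 5A → 0x303EB2643579435A.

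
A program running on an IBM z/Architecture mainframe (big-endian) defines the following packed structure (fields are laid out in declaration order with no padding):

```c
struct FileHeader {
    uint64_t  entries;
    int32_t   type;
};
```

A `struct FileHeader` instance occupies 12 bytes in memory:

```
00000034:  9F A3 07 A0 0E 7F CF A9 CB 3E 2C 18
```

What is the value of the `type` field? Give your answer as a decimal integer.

-885117928

`type` follows `entries` (8 bytes), so it starts at byte offset 8 and occupies 4 bytes.
Bytes at offsets 8..11: CB 3E 2C 18.
Big-endian: lowest address holds the most-significant byte.
The bytes are already most-significant first: 0xCB3E2C18.
Top bit is set, so as a signed 32-bit value this is 0xCB3E2C18 − 2^32 = -885117928.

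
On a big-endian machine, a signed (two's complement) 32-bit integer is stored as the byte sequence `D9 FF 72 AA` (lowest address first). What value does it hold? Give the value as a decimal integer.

-637570390

Big-endian stores the most-significant byte at the lowest address.
The bytes are already most-significant first: 0xD9FF72AA.
Top bit is set, so as a signed 32-bit value this is 0xD9FF72AA − 2^32 = -637570390.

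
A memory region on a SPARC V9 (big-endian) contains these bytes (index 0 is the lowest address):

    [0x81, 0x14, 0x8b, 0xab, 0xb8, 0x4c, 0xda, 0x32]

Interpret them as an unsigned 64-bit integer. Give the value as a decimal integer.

9301212700074629682

Big-endian stores the most-significant byte at the lowest address.
The bytes are already most-significant first: 0x81148BABB84CDA32.
0x81148BABB84CDA32 = 9301212700074629682.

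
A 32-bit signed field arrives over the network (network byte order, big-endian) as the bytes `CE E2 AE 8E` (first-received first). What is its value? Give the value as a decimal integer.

-824004978

In big-endian order the high byte comes first in memory.
The bytes are already most-significant first: 0xCEE2AE8E.
Top bit is set, so as a signed 32-bit value this is 0xCEE2AE8E − 2^32 = -824004978.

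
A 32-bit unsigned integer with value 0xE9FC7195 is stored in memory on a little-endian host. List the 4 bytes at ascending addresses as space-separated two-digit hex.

Split into bytes (most-significant first): E9 FC 71 95.
In little-endian order the low byte comes first in memory.
So at ascending addresses the bytes are 95 71 FC E9.

95 71 FC E9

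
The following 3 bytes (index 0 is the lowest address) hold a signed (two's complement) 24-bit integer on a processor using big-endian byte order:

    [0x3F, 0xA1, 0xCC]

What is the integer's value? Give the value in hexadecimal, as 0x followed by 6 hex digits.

0x3FA1CC

Big-endian: lowest address holds the most-significant byte.
The bytes are already most-significant first: 0x3FA1CC.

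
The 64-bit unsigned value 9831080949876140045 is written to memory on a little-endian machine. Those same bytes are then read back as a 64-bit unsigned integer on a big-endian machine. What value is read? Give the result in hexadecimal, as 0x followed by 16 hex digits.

9831080949876140045 in 64-bit hexadecimal is 0x886F04095F7A280D.
Stored little-endian, the bytes at ascending addresses are 0D 28 7A 5F 09 04 6F 88.
Read back as big-endian, the last byte is least significant, giving 0x0D287A5F09046F88.

0x0D287A5F09046F88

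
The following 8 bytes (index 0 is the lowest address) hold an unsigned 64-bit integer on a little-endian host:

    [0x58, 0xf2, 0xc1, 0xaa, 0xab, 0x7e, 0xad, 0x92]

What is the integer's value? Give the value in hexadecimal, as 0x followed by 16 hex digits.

0x92AD7EABAAC1F258

Little-endian stores the least-significant byte at the lowest address.
Reassemble most-significant byte first: 92 AD 7E AB AA C1 F2 58 → 0x92AD7EABAAC1F258.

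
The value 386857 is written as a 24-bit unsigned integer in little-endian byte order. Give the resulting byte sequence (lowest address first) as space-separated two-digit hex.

386857 in hexadecimal, padded to 24 bits, is 0x05E729.
Split into bytes (most-significant first): 05 E7 29.
In little-endian order the low byte comes first in memory.
So at ascending addresses the bytes are 29 E7 05.

29 E7 05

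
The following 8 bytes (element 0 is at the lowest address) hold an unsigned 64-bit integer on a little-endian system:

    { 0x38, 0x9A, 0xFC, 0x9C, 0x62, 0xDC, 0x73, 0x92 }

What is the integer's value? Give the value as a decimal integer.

Little-endian stores the least-significant byte at the lowest address.
Reassemble most-significant byte first: 92 73 DC 62 9C FC 9A 38 → 0x9273DC629CFC9A38.
0x9273DC629CFC9A38 = 10553020667957910072.

10553020667957910072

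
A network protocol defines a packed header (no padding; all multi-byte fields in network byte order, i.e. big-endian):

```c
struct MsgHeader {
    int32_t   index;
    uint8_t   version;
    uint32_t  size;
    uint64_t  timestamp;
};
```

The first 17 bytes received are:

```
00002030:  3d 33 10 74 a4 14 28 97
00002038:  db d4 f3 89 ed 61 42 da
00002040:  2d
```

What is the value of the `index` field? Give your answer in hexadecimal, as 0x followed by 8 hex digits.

0x3D331074

`index` is the first field, at byte offset 0, occupying 4 bytes.
Bytes at offsets 0..3: 3D 33 10 74.
Big-endian stores the most-significant byte at the lowest address.
The bytes are already most-significant first: 0x3D331074.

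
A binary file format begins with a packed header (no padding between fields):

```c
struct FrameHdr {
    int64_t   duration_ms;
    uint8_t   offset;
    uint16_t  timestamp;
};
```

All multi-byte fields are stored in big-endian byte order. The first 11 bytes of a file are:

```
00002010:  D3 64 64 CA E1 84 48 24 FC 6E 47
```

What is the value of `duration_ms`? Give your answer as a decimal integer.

`duration_ms` is the first field, at byte offset 0, occupying 8 bytes.
Bytes at offsets 0..7: D3 64 64 CA E1 84 48 24.
Big-endian: lowest address holds the most-significant byte.
The bytes are already most-significant first: 0xD36464CAE1844824.
Top bit is set, so as a signed 64-bit value this is 0xD36464CAE1844824 − 2^64 = -3214333411505977308.

-3214333411505977308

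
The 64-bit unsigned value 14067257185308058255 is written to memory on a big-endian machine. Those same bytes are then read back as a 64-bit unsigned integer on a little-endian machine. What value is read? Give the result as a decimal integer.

10313904944782981315

14067257185308058255 in 64-bit hexadecimal is 0xC338EFE0E659228F.
Stored big-endian, the bytes at ascending addresses are C3 38 EF E0 E6 59 22 8F.
Read back as little-endian, the first byte is least significant, giving 0x8F2259E6E0EF38C3.
0x8F2259E6E0EF38C3 = 10313904944782981315.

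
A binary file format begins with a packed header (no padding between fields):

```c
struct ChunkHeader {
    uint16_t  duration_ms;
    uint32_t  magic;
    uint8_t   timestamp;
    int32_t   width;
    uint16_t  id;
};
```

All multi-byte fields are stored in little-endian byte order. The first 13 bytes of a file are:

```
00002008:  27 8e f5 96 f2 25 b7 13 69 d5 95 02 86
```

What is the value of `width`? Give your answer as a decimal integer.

-1781176045

`width` follows `duration_ms` (2 B), `magic` (4 B), `timestamp` (1 B), so it starts at offset 2 + 4 + 1 = 7 and occupies 4 bytes.
Bytes at offsets 7..10: 13 69 D5 95.
Little-endian: lowest address holds the least-significant byte.
Reassemble most-significant byte first: 95 D5 69 13 → 0x95D56913.
Top bit is set, so as a signed 32-bit value this is 0x95D56913 − 2^32 = -1781176045.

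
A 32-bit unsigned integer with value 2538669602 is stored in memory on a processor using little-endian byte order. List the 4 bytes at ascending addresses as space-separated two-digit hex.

22 06 51 97

2538669602 in hexadecimal, padded to 32 bits, is 0x97510622.
Split into bytes (most-significant first): 97 51 06 22.
Little-endian stores the least-significant byte at the lowest address.
So at ascending addresses the bytes are 22 06 51 97.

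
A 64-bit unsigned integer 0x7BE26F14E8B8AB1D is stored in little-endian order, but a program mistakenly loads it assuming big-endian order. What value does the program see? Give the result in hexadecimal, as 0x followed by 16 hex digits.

Stored little-endian, the bytes at ascending addresses are 1D AB B8 E8 14 6F E2 7B.
Read back as big-endian, the last byte is least significant, giving 0x1DABB8E8146FE27B.

0x1DABB8E8146FE27B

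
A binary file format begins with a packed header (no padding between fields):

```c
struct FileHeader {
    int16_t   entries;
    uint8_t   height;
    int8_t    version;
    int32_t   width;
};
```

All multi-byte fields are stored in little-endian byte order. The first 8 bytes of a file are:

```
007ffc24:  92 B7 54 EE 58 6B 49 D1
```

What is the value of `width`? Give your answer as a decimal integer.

-783717544

`width` follows `entries` (2 B), `height` (1 B), `version` (1 B), so it starts at offset 2 + 1 + 1 = 4 and occupies 4 bytes.
Bytes at offsets 4..7: 58 6B 49 D1.
In little-endian order the low byte comes first in memory.
Reassemble most-significant byte first: D1 49 6B 58 → 0xD1496B58.
Top bit is set, so as a signed 32-bit value this is 0xD1496B58 − 2^32 = -783717544.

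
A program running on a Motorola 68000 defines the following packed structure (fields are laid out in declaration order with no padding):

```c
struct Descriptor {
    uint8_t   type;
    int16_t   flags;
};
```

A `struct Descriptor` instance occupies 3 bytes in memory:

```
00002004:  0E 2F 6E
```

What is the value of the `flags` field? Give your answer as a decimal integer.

12142

`flags` follows `type` (1 byte), so it starts at byte offset 1 and occupies 2 bytes.
Bytes at offsets 1..2: 2F 6E.
Big-endian: lowest address holds the most-significant byte.
The bytes are already most-significant first: 0x2F6E.
0x2F6E = 12142.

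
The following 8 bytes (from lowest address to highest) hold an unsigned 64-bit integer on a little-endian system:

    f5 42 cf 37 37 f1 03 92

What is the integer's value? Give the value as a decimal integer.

10521518373929435893

In little-endian order the low byte comes first in memory.
Reassemble most-significant byte first: 92 03 F1 37 37 CF 42 F5 → 0x9203F13737CF42F5.
0x9203F13737CF42F5 = 10521518373929435893.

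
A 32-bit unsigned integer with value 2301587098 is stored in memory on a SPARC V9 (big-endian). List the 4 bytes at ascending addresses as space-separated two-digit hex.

2301587098 in hexadecimal, padded to 32 bits, is 0x892F6E9A.
Split into bytes (most-significant first): 89 2F 6E 9A.
In big-endian order the high byte comes first in memory.
So the memory order matches the most-significant-first order: 89 2F 6E 9A.

89 2F 6E 9A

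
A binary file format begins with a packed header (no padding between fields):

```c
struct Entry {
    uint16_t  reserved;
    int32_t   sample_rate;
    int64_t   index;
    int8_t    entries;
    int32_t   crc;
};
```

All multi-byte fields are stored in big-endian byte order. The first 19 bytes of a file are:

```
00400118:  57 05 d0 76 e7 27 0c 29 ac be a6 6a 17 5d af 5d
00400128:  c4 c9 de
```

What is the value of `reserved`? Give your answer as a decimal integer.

22277

`reserved` is the first field, at byte offset 0, occupying 2 bytes.
Bytes at offsets 0..1: 57 05.
Big-endian: lowest address holds the most-significant byte.
The bytes are already most-significant first: 0x5705.
0x5705 = 22277.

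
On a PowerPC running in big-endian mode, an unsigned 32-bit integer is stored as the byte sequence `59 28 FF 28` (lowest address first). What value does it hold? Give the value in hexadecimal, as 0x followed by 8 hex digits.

Big-endian: lowest address holds the most-significant byte.
The bytes are already most-significant first: 0x5928FF28.

0x5928FF28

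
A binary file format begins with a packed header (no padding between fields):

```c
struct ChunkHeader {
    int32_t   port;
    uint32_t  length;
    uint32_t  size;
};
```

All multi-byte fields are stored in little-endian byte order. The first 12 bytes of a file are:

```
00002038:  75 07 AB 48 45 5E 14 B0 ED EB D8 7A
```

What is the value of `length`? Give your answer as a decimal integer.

`length` follows `port` (4 bytes), so it starts at byte offset 4 and occupies 4 bytes.
Bytes at offsets 4..7: 45 5E 14 B0.
Little-endian stores the least-significant byte at the lowest address.
Reassemble most-significant byte first: B0 14 5E 45 → 0xB0145E45.
0xB0145E45 = 2954124869.

2954124869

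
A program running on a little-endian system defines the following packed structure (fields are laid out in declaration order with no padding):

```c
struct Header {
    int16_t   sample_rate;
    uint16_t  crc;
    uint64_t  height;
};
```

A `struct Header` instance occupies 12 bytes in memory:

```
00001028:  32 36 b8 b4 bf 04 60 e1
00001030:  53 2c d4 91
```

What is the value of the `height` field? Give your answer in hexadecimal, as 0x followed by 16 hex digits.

`height` follows `sample_rate` (2 B), `crc` (2 B), so it starts at offset 2 + 2 = 4 and occupies 8 bytes.
Bytes at offsets 4..11: BF 04 60 E1 53 2C D4 91.
Little-endian: lowest address holds the least-significant byte.
Reassemble most-significant byte first: 91 D4 2C 53 E1 60 04 BF → 0x91D42C53E16004BF.

0x91D42C53E16004BF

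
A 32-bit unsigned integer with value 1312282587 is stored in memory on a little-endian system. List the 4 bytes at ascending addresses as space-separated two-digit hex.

1312282587 in hexadecimal, padded to 32 bits, is 0x4E37D7DB.
Split into bytes (most-significant first): 4E 37 D7 DB.
Little-endian stores the least-significant byte at the lowest address.
So at ascending addresses the bytes are DB D7 37 4E.

DB D7 37 4E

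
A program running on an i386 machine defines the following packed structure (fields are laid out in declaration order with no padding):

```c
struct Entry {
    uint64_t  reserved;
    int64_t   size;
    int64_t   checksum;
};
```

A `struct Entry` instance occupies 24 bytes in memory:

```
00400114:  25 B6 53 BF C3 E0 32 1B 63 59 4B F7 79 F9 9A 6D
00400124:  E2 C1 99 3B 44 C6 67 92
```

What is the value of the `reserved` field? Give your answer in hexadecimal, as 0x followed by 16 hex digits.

`reserved` is the first field, at byte offset 0, occupying 8 bytes.
Bytes at offsets 0..7: 25 B6 53 BF C3 E0 32 1B.
Little-endian stores the least-significant byte at the lowest address.
Reassemble most-significant byte first: 1B 32 E0 C3 BF 53 B6 25 → 0x1B32E0C3BF53B625.

0x1B32E0C3BF53B625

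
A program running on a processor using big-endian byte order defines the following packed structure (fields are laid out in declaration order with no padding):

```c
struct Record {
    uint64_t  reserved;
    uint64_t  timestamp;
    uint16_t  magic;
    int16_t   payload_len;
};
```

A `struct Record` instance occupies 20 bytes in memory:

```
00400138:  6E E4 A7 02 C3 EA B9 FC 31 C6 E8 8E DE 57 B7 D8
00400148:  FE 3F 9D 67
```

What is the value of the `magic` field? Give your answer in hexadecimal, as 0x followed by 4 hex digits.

0xFE3F

`magic` follows `reserved` (8 B), `timestamp` (8 B), so it starts at offset 8 + 8 = 16 and occupies 2 bytes.
Bytes at offsets 16..17: FE 3F.
In big-endian order the high byte comes first in memory.
The bytes are already most-significant first: 0xFE3F.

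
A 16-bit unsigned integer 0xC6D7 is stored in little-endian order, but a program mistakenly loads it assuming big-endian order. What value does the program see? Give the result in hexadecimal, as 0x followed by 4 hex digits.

0xD7C6

Stored little-endian, the bytes at ascending addresses are D7 C6.
Read back as big-endian, the last byte is least significant, giving 0xD7C6.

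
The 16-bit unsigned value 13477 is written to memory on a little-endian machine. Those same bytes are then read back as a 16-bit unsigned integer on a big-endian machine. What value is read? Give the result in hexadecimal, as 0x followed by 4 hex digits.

0xA534

13477 in 16-bit hexadecimal is 0x34A5.
Stored little-endian, the bytes at ascending addresses are A5 34.
Read back as big-endian, the last byte is least significant, giving 0xA534.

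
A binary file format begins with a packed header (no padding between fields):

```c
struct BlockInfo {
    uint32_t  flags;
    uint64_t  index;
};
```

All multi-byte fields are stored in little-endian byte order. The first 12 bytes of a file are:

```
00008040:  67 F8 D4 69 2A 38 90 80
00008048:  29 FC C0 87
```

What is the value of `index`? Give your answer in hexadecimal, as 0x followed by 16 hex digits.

0x87C0FC298090382A

`index` follows `flags` (4 bytes), so it starts at byte offset 4 and occupies 8 bytes.
Bytes at offsets 4..11: 2A 38 90 80 29 FC C0 87.
Little-endian: lowest address holds the least-significant byte.
Reassemble most-significant byte first: 87 C0 FC 29 80 90 38 2A → 0x87C0FC298090382A.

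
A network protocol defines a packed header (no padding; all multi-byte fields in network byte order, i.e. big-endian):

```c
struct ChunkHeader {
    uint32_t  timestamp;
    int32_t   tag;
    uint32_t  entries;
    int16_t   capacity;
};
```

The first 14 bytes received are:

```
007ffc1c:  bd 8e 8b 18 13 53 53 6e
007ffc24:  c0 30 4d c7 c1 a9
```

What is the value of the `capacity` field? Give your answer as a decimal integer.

`capacity` follows `timestamp` (4 B), `tag` (4 B), `entries` (4 B), so it starts at offset 4 + 4 + 4 = 12 and occupies 2 bytes.
Bytes at offsets 12..13: C1 A9.
Big-endian stores the most-significant byte at the lowest address.
The bytes are already most-significant first: 0xC1A9.
Top bit is set, so as a signed 16-bit value this is 0xC1A9 − 2^16 = -15959.

-15959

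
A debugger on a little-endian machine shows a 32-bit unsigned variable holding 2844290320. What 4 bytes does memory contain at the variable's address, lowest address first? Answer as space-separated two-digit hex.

2844290320 in hexadecimal, padded to 32 bits, is 0xA9886D10.
Split into bytes (most-significant first): A9 88 6D 10.
Little-endian stores the least-significant byte at the lowest address.
So at ascending addresses the bytes are 10 6D 88 A9.

10 6D 88 A9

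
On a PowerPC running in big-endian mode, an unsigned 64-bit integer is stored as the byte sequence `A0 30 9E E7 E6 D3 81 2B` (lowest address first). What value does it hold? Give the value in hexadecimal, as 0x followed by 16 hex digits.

0xA0309EE7E6D3812B

Big-endian: lowest address holds the most-significant byte.
The bytes are already most-significant first: 0xA0309EE7E6D3812B.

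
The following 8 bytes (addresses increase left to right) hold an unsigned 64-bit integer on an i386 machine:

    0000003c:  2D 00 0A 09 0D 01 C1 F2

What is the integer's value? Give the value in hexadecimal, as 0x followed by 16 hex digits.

0xF2C1010D090A002D

Little-endian stores the least-significant byte at the lowest address.
Reassemble most-significant byte first: F2 C1 01 0D 09 0A 00 2D → 0xF2C1010D090A002D.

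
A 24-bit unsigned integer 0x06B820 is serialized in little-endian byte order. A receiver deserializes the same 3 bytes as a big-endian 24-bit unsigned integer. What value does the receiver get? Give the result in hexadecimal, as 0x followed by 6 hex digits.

Stored little-endian, the bytes at ascending addresses are 20 B8 06.
Read back as big-endian, the last byte is least significant, giving 0x20B806.

0x20B806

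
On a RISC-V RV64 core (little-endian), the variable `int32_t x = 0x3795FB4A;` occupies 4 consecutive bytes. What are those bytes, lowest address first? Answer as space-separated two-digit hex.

4A FB 95 37

Split into bytes (most-significant first): 37 95 FB 4A.
Little-endian: lowest address holds the least-significant byte.
So at ascending addresses the bytes are 4A FB 95 37.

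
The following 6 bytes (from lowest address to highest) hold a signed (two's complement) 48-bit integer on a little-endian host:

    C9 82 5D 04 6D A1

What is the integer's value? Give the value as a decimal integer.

-103985379966263

In little-endian order the low byte comes first in memory.
Reassemble most-significant byte first: A1 6D 04 5D 82 C9 → 0xA16D045D82C9.
Top bit is set, so as a signed 48-bit value this is 0xA16D045D82C9 − 2^48 = -103985379966263.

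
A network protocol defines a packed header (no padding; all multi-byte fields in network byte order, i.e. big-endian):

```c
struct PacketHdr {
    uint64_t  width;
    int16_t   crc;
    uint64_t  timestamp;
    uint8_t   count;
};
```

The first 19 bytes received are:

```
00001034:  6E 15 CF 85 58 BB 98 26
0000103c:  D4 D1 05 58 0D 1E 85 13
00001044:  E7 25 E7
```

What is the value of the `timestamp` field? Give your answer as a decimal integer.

`timestamp` follows `width` (8 B), `crc` (2 B), so it starts at offset 8 + 2 = 10 and occupies 8 bytes.
Bytes at offsets 10..17: 05 58 0D 1E 85 13 E7 25.
In big-endian order the high byte comes first in memory.
The bytes are already most-significant first: 0x05580D1E8513E725.
0x05580D1E8513E725 = 385072192873031461.

385072192873031461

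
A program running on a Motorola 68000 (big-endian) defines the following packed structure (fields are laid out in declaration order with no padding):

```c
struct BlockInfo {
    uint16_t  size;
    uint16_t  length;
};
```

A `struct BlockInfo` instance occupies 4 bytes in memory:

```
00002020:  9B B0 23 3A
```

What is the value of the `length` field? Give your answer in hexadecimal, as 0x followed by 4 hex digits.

`length` follows `size` (2 bytes), so it starts at byte offset 2 and occupies 2 bytes.
Bytes at offsets 2..3: 23 3A.
Big-endian: lowest address holds the most-significant byte.
The bytes are already most-significant first: 0x233A.

0x233A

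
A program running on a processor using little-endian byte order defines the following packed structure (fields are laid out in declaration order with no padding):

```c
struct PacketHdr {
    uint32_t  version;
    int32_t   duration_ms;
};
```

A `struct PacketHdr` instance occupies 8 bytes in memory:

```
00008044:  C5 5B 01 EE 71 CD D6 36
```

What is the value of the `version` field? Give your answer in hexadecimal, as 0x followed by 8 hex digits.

`version` is the first field, at byte offset 0, occupying 4 bytes.
Bytes at offsets 0..3: C5 5B 01 EE.
Little-endian: lowest address holds the least-significant byte.
Reassemble most-significant byte first: EE 01 5B C5 → 0xEE015BC5.

0xEE015BC5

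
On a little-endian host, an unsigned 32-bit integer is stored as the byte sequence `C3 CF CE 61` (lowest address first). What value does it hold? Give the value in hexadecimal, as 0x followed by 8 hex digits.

0x61CECFC3

In little-endian order the low byte comes first in memory.
Reassemble most-significant byte first: 61 CE CF C3 → 0x61CECFC3.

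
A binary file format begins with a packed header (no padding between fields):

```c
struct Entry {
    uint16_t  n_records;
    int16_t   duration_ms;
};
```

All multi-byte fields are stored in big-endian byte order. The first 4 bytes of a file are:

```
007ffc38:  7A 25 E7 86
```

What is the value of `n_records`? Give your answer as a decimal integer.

`n_records` is the first field, at byte offset 0, occupying 2 bytes.
Bytes at offsets 0..1: 7A 25.
In big-endian order the high byte comes first in memory.
The bytes are already most-significant first: 0x7A25.
0x7A25 = 31269.

31269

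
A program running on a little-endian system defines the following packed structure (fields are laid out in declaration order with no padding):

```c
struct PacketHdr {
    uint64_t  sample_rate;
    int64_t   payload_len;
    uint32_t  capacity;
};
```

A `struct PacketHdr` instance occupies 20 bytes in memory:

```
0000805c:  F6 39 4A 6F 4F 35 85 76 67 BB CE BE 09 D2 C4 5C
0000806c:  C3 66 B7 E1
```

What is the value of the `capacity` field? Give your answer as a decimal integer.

`capacity` follows `sample_rate` (8 B), `payload_len` (8 B), so it starts at offset 8 + 8 = 16 and occupies 4 bytes.
Bytes at offsets 16..19: C3 66 B7 E1.
In little-endian order the low byte comes first in memory.
Reassemble most-significant byte first: E1 B7 66 C3 → 0xE1B766C3.
0xE1B766C3 = 3786892995.

3786892995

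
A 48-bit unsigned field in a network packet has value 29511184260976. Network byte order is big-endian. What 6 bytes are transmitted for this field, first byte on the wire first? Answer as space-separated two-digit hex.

29511184260976 in hexadecimal, padded to 48 bits, is 0x1AD71BA79F70.
Split into bytes (most-significant first): 1A D7 1B A7 9F 70.
In big-endian order the high byte comes first in memory.
So the memory order matches the most-significant-first order: 1A D7 1B A7 9F 70.

1A D7 1B A7 9F 70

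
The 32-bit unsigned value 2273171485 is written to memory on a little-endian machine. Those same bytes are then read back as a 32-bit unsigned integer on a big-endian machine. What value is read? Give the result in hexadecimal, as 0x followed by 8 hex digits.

0x1DD87D87

2273171485 in 32-bit hexadecimal is 0x877DD81D.
Stored little-endian, the bytes at ascending addresses are 1D D8 7D 87.
Read back as big-endian, the last byte is least significant, giving 0x1DD87D87.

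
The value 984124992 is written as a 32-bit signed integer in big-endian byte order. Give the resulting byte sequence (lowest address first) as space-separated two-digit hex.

984124992 in hexadecimal, padded to 32 bits, is 0x3AA88E40.
Split into bytes (most-significant first): 3A A8 8E 40.
Big-endian: lowest address holds the most-significant byte.
So the memory order matches the most-significant-first order: 3A A8 8E 40.

3A A8 8E 40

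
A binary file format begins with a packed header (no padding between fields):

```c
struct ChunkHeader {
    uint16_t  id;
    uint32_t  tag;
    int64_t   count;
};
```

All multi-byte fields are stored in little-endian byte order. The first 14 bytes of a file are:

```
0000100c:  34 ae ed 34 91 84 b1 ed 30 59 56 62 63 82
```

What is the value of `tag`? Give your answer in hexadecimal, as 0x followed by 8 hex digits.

`tag` follows `id` (2 bytes), so it starts at byte offset 2 and occupies 4 bytes.
Bytes at offsets 2..5: ED 34 91 84.
In little-endian order the low byte comes first in memory.
Reassemble most-significant byte first: 84 91 34 ED → 0x849134ED.

0x849134ED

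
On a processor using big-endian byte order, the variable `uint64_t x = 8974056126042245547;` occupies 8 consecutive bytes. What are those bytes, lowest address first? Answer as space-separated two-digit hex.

8974056126042245547 in hexadecimal, padded to 64 bits, is 0x7C8A4080032A89AB.
Split into bytes (most-significant first): 7C 8A 40 80 03 2A 89 AB.
Big-endian stores the most-significant byte at the lowest address.
So the memory order matches the most-significant-first order: 7C 8A 40 80 03 2A 89 AB.

7C 8A 40 80 03 2A 89 AB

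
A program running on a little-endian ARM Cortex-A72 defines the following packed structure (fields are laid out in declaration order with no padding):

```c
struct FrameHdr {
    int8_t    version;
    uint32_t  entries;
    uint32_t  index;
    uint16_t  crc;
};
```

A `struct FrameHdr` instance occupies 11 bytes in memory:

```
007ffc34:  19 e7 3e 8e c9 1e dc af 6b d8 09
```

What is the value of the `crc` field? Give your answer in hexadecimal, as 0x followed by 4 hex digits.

0x09D8

`crc` follows `version` (1 B), `entries` (4 B), `index` (4 B), so it starts at offset 1 + 4 + 4 = 9 and occupies 2 bytes.
Bytes at offsets 9..10: D8 09.
Little-endian stores the least-significant byte at the lowest address.
Reassemble most-significant byte first: 09 D8 → 0x09D8.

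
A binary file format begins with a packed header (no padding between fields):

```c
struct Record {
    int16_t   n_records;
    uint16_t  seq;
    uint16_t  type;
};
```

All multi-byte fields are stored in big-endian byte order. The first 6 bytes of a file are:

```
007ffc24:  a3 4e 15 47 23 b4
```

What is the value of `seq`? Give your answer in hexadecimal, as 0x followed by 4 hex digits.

0x1547

`seq` follows `n_records` (2 bytes), so it starts at byte offset 2 and occupies 2 bytes.
Bytes at offsets 2..3: 15 47.
Big-endian stores the most-significant byte at the lowest address.
The bytes are already most-significant first: 0x1547.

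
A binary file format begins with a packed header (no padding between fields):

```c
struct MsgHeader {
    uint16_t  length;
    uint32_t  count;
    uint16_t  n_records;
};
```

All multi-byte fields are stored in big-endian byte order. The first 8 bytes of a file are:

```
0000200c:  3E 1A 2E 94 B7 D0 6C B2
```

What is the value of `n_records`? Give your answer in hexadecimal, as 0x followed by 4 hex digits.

0x6CB2

`n_records` follows `length` (2 B), `count` (4 B), so it starts at offset 2 + 4 = 6 and occupies 2 bytes.
Bytes at offsets 6..7: 6C B2.
Big-endian: lowest address holds the most-significant byte.
The bytes are already most-significant first: 0x6CB2.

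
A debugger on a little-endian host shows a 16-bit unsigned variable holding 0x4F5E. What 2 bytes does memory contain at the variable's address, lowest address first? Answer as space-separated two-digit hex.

5E 4F

Split into bytes (most-significant first): 4F 5E.
In little-endian order the low byte comes first in memory.
So at ascending addresses the bytes are 5E 4F.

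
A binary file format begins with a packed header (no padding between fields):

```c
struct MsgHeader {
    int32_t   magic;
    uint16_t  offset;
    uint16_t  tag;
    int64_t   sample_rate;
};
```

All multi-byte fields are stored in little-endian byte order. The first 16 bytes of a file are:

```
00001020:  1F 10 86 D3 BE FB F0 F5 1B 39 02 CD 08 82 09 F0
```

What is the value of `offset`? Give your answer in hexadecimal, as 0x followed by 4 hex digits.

0xFBBE

`offset` follows `magic` (4 bytes), so it starts at byte offset 4 and occupies 2 bytes.
Bytes at offsets 4..5: BE FB.
Little-endian: lowest address holds the least-significant byte.
Reassemble most-significant byte first: FB BE → 0xFBBE.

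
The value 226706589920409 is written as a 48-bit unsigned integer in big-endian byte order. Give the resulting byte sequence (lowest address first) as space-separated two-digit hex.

CE 30 3D C2 AC 99

226706589920409 in hexadecimal, padded to 48 bits, is 0xCE303DC2AC99.
Split into bytes (most-significant first): CE 30 3D C2 AC 99.
In big-endian order the high byte comes first in memory.
So the memory order matches the most-significant-first order: CE 30 3D C2 AC 99.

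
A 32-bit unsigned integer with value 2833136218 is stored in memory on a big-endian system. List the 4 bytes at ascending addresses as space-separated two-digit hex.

2833136218 in hexadecimal, padded to 32 bits, is 0xA8DE3A5A.
Split into bytes (most-significant first): A8 DE 3A 5A.
Big-endian: lowest address holds the most-significant byte.
So the memory order matches the most-significant-first order: A8 DE 3A 5A.

A8 DE 3A 5A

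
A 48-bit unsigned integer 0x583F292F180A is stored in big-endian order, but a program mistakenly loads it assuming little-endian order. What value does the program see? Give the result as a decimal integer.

11098986725208

Stored big-endian, the bytes at ascending addresses are 58 3F 29 2F 18 0A.
Read back as little-endian, the first byte is least significant, giving 0x0A182F293F58.
0x0A182F293F58 = 11098986725208.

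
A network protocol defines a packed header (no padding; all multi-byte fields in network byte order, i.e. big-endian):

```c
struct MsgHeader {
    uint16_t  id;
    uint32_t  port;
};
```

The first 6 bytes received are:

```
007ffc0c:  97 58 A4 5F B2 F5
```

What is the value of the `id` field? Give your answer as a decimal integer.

`id` is the first field, at byte offset 0, occupying 2 bytes.
Bytes at offsets 0..1: 97 58.
Big-endian: lowest address holds the most-significant byte.
The bytes are already most-significant first: 0x9758.
0x9758 = 38744.

38744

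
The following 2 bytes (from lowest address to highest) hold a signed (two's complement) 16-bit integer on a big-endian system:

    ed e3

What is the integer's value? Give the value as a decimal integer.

Big-endian: lowest address holds the most-significant byte.
The bytes are already most-significant first: 0xEDE3.
Top bit is set, so as a signed 16-bit value this is 0xEDE3 − 2^16 = -4637.

-4637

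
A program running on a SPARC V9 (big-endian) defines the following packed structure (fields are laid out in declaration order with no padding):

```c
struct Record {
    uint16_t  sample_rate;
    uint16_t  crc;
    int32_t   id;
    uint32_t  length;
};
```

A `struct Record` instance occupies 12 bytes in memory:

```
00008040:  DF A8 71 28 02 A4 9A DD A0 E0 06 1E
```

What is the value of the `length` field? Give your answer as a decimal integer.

`length` follows `sample_rate` (2 B), `crc` (2 B), `id` (4 B), so it starts at offset 2 + 2 + 4 = 8 and occupies 4 bytes.
Bytes at offsets 8..11: A0 E0 06 1E.
In big-endian order the high byte comes first in memory.
The bytes are already most-significant first: 0xA0E0061E.
0xA0E0061E = 2699036190.

2699036190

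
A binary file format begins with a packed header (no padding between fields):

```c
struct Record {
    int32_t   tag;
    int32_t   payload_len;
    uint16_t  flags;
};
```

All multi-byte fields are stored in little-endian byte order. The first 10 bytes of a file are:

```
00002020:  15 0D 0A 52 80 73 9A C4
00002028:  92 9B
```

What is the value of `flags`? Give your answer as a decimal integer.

`flags` follows `tag` (4 B), `payload_len` (4 B), so it starts at offset 4 + 4 = 8 and occupies 2 bytes.
Bytes at offsets 8..9: 92 9B.
In little-endian order the low byte comes first in memory.
Reassemble most-significant byte first: 9B 92 → 0x9B92.
0x9B92 = 39826.

39826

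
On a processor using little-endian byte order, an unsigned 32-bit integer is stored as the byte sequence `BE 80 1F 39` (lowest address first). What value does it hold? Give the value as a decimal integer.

958365886

In little-endian order the low byte comes first in memory.
Reassemble most-significant byte first: 39 1F 80 BE → 0x391F80BE.
0x391F80BE = 958365886.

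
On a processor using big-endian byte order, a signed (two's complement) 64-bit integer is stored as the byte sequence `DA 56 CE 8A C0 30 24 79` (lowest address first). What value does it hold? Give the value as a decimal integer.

-2713754630118955911

In big-endian order the high byte comes first in memory.
The bytes are already most-significant first: 0xDA56CE8AC0302479.
Top bit is set, so as a signed 64-bit value this is 0xDA56CE8AC0302479 − 2^64 = -2713754630118955911.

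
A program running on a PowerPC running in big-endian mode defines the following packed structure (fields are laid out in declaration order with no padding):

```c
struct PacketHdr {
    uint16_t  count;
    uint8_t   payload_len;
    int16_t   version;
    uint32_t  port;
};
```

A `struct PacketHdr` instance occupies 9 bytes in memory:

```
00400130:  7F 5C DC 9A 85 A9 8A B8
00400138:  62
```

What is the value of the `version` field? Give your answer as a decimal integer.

-25979

`version` follows `count` (2 B), `payload_len` (1 B), so it starts at offset 2 + 1 = 3 and occupies 2 bytes.
Bytes at offsets 3..4: 9A 85.
Big-endian stores the most-significant byte at the lowest address.
The bytes are already most-significant first: 0x9A85.
Top bit is set, so as a signed 16-bit value this is 0x9A85 − 2^16 = -25979.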